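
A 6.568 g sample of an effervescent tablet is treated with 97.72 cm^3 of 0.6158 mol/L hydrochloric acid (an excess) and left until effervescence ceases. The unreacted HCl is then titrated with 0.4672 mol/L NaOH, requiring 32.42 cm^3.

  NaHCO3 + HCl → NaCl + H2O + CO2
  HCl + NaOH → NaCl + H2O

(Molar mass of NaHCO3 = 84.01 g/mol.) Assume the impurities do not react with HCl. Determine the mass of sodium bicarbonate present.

n(HCl) added = 0.09772 × 0.6158 = 0.06018 mol
n(NaOH) used in back-titration = 0.03242 × 0.4672 = 0.01515 mol
n(HCl) left over = 0.01515 mol (1:1 ratio)
n(HCl) consumed by analyte = 0.06018 − 0.01515 = 0.04503 mol
n(NaHCO3) = 0.04503 mol (1:1 ratio)
mass of NaHCO3 = 0.04503 × 84.01 = 3.783 g

3.783 g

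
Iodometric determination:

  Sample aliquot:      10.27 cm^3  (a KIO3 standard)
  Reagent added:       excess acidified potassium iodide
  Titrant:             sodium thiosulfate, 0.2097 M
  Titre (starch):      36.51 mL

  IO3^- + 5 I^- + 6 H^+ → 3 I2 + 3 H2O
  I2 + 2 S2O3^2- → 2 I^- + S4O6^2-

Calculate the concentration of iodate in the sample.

n(S2O3^2-) = 0.03651 × 0.2097 = 7.656 × 10^-3 mol
n(I2) = n(S2O3^2-)/2 = 3.828 × 10^-3 mol
From the 1:3 ratio, n(IO3^-) in the aliquot = 1/3 × 3.828 × 10^-3 = 1.276 × 10^-3 mol
[IO3^-] = 1.276 × 10^-3 / 0.01027 = 0.1242 mol/L

0.1242 M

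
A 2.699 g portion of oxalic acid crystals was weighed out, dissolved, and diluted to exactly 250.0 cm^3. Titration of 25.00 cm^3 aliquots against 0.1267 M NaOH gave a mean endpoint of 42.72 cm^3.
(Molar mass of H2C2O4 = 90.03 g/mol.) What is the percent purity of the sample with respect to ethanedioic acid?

90.27 %

H2C2O4 + 2 NaOH → Na2C2O4 + 2 H2O
n(NaOH) per titration = 0.04272 × 0.1267 = 5.413 × 10^-3 mol
From the 1:2 ratio, n(H2C2O4) in each aliquot = 1/2 × 5.413 × 10^-3 = 2.706 × 10^-3 mol
n(H2C2O4) in the whole flask = 2.706 × 10^-3 × 250.0/25.00 = 0.02706 mol
mass of H2C2O4 = 0.02706 × 90.03 = 2.436 g
% H2C2O4 = 2.436 / 2.699 × 100 = 90.27 %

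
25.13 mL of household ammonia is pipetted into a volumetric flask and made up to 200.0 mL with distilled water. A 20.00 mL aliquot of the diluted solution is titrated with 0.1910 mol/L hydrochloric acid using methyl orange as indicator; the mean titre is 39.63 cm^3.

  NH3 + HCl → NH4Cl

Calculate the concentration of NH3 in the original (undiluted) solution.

3.012 mol/L

n(HCl) = 0.03963 × 0.1910 = 7.569 × 10^-3 mol
n(NH3) in the aliquot = 7.569 × 10^-3 mol (1:1 ratio)
[NH3]_dilute = 7.569 × 10^-3 / 0.02000 = 0.3785 mol/L
Dilution factor = 200.0 / 25.13 = 7.959
[NH3]_stock = 0.3785 × 7.959 = 3.012 mol/L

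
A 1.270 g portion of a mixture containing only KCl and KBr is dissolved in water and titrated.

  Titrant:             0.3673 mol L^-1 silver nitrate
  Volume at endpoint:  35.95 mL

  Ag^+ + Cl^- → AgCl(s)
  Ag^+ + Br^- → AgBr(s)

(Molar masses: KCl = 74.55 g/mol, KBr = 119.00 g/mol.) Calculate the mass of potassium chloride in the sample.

0.5054 g

n(AgNO3) = 0.03595 × 0.3673 = 0.01320 mol
Let x = n(KCl), y = n(KBr).
Titrant: 1x + 1y = 0.01320;  mass: 74.55x + 119.00y = 1.270
Solving, x = 6.779 × 10^-3 mol, y = 6.425 × 10^-3 mol
mass of KCl = 6.779 × 10^-3 × 74.55 = 0.5054 g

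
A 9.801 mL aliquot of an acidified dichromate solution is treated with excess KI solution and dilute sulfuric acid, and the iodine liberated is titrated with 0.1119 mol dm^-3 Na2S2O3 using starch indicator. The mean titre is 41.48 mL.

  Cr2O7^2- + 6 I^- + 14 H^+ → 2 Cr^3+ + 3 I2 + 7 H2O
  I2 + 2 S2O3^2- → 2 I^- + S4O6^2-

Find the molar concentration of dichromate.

n(S2O3^2-) = 0.04148 × 0.1119 = 4.642 × 10^-3 mol
n(I2) = n(S2O3^2-)/2 = 2.321 × 10^-3 mol
From the 1:3 ratio, n(Cr2O7^2-) in the aliquot = 1/3 × 2.321 × 10^-3 = 7.736 × 10^-4 mol
[Cr2O7^2-] = 7.736 × 10^-4 / 0.009801 = 0.07893 mol/L

0.07893 mol/L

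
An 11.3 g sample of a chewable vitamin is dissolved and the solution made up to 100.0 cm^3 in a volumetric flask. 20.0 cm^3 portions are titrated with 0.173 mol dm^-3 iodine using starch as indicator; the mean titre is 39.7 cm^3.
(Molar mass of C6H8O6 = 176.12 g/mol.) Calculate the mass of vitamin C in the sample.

C6H8O6 + I2 → C6H6O6 + 2 HI
n(I2) per titration = 0.0397 × 0.173 = 6.87 × 10^-3 mol
n(C6H8O6) in each aliquot = 6.87 × 10^-3 mol (1:1 ratio)
n(C6H8O6) in the whole flask = 6.87 × 10^-3 × 100.0/20.0 = 0.0343 mol
mass of C6H8O6 = 0.0343 × 176.12 = 6.05 g

6.05 g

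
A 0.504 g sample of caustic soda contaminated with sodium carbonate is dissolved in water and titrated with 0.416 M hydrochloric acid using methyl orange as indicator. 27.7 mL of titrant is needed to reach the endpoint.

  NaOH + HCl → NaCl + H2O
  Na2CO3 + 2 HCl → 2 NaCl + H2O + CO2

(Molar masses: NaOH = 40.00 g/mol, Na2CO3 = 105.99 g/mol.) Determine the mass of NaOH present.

n(HCl) = 0.0277 × 0.416 = 0.0115 mol
Let x = n(NaOH), y = n(Na2CO3).
Titrant: 1x + 2y = 0.0115;  mass: 40.00x + 105.99y = 0.504
Solving, x = 8.21 × 10^-3 mol, y = 1.66 × 10^-3 mol
mass of NaOH = 8.21 × 10^-3 × 40.00 = 0.328 g

0.328 g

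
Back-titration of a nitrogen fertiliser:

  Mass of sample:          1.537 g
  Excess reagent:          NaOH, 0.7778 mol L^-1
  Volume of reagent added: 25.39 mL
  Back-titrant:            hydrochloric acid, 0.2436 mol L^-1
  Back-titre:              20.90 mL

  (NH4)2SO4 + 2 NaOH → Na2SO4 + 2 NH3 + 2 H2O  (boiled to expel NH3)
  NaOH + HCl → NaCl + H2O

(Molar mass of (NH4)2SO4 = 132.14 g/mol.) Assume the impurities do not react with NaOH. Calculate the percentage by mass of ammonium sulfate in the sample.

n(NaOH) added = 0.02539 × 0.7778 = 0.01975 mol
n(HCl) used in back-titration = 0.02090 × 0.2436 = 5.091 × 10^-3 mol
n(NaOH) left over = 5.091 × 10^-3 mol (1:1 ratio)
n(NaOH) consumed by analyte = 0.01975 − 5.091 × 10^-3 = 0.01466 mol
From the 1:2 ratio, n((NH4)2SO4) = 1/2 × 0.01466 = 7.329 × 10^-3 mol
mass of (NH4)2SO4 = 7.329 × 10^-3 × 132.14 = 0.9684 g
% (NH4)2SO4 = 0.9684 / 1.537 × 100 = 63.01 %

63.01 %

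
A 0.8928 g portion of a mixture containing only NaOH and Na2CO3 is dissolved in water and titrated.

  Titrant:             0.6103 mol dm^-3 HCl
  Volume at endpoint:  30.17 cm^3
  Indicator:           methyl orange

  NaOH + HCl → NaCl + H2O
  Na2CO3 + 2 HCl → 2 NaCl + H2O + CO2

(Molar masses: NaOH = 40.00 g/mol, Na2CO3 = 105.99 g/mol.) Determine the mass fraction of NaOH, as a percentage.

n(HCl) = 0.03017 × 0.6103 = 0.01841 mol
Let x = n(NaOH), y = n(Na2CO3).
Titrant: 1x + 2y = 0.01841;  mass: 40.00x + 105.99y = 0.8928
Solving, x = 6.386 × 10^-3 mol, y = 6.013 × 10^-3 mol
mass of NaOH = 6.386 × 10^-3 × 40.00 = 0.2554 g
% NaOH = 0.2554 / 0.8928 × 100 = 28.61 %

28.61 %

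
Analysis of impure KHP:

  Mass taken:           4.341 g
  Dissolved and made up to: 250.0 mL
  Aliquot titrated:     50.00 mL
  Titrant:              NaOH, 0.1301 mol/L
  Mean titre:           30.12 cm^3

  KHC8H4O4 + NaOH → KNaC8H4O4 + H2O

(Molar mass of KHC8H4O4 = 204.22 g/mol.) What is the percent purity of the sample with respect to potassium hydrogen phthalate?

92.17 %

n(NaOH) per titration = 0.03012 × 0.1301 = 3.919 × 10^-3 mol
n(KHC8H4O4) in each aliquot = 3.919 × 10^-3 mol (1:1 ratio)
n(KHC8H4O4) in the whole flask = 3.919 × 10^-3 × 250.0/50.00 = 0.01959 mol
mass of KHC8H4O4 = 0.01959 × 204.22 = 4.001 g
% KHC8H4O4 = 4.001 / 4.341 × 100 = 92.17 %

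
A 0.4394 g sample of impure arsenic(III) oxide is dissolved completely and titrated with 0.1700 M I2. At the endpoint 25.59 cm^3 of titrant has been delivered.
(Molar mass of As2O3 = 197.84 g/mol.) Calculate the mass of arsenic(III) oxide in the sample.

As2O3 + 2 I2 + 2 H2O → As2O5 + 4 HI
n(I2) = 0.02559 L × 0.1700 mol/L = 4.350 × 10^-3 mol
From the 1:2 ratio, n(As2O3) = 1/2 × 4.350 × 10^-3 = 2.175 × 10^-3 mol
mass of As2O3 = 2.175 × 10^-3 × 197.84 g/mol = 0.4303 g

0.4303 g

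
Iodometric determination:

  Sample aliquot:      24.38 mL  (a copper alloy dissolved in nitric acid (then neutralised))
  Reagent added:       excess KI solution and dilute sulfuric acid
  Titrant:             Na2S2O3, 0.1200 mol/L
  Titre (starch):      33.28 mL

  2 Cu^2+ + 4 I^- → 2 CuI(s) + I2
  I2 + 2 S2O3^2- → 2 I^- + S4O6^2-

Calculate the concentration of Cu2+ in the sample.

0.1638 mol/L

n(S2O3^2-) = 0.03328 × 0.1200 = 3.994 × 10^-3 mol
n(I2) = n(S2O3^2-)/2 = 1.997 × 10^-3 mol
From the 2:1 ratio, n(Cu2+) in the aliquot = 2/1 × 1.997 × 10^-3 = 3.994 × 10^-3 mol
[Cu2+] = 3.994 × 10^-3 / 0.02438 = 0.1638 mol/L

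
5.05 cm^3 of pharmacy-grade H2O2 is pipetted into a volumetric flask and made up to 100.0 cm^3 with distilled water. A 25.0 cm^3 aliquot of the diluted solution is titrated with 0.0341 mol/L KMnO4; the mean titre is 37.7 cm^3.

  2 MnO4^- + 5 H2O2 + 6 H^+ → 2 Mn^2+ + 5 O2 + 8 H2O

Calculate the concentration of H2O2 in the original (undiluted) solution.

2.55 mol/L

n(KMnO4) = 0.0377 × 0.0341 = 1.29 × 10^-3 mol
From the 5:2 ratio, n(H2O2) in the aliquot = 5/2 × 1.29 × 10^-3 = 3.21 × 10^-3 mol
[H2O2]_dilute = 3.21 × 10^-3 / 0.0250 = 0.129 mol/L
Dilution factor = 100.0 / 5.05 = 19.80
[H2O2]_stock = 0.129 × 19.80 = 2.55 mol/L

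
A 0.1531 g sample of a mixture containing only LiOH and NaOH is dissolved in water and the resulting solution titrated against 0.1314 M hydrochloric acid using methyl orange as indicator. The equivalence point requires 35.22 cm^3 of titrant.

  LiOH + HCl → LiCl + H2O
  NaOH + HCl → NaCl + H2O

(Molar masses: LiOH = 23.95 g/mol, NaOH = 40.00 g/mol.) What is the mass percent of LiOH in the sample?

n(HCl) = 0.03522 × 0.1314 = 4.628 × 10^-3 mol
Let x = n(LiOH), y = n(NaOH).
Titrant: 1x + 1y = 4.628 × 10^-3;  mass: 23.95x + 40.00y = 0.1531
Solving, x = 1.995 × 10^-3 mol, y = 2.633 × 10^-3 mol
mass of LiOH = 1.995 × 10^-3 × 23.95 = 0.04778 g
% LiOH = 0.04778 / 0.1531 × 100 = 31.21 %

31.21 %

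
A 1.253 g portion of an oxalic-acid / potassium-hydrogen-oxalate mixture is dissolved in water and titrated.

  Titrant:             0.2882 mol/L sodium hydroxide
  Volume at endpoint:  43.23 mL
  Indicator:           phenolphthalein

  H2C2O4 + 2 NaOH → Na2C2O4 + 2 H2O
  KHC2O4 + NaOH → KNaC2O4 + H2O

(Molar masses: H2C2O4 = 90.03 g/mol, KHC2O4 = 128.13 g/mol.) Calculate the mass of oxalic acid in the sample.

0.1860 g

n(NaOH) = 0.04323 × 0.2882 = 0.01246 mol
Let x = n(H2C2O4), y = n(KHC2O4).
Titrant: 2x + 1y = 0.01246;  mass: 90.03x + 128.13y = 1.253
Solving, x = 2.066 × 10^-3 mol, y = 8.328 × 10^-3 mol
mass of H2C2O4 = 2.066 × 10^-3 × 90.03 = 0.1860 g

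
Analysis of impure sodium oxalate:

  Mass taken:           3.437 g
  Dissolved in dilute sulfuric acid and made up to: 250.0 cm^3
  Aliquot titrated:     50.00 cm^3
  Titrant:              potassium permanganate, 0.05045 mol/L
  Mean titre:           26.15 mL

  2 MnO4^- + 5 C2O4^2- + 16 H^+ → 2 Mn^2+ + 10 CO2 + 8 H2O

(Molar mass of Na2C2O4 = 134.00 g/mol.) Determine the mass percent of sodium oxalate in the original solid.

64.29 %

n(KMnO4) per titration = 0.02615 × 0.05045 = 1.319 × 10^-3 mol
From the 5:2 ratio, n(Na2C2O4) in each aliquot = 5/2 × 1.319 × 10^-3 = 3.298 × 10^-3 mol
n(Na2C2O4) in the whole flask = 3.298 × 10^-3 × 250.0/50.00 = 0.01649 mol
mass of Na2C2O4 = 0.01649 × 134.00 = 2.210 g
% Na2C2O4 = 2.210 / 3.437 × 100 = 64.29 %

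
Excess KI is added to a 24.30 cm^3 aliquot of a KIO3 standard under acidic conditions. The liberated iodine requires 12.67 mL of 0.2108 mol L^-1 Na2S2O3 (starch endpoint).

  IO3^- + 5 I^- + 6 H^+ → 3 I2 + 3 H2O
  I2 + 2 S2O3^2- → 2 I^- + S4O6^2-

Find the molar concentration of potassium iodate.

0.01832 mol/L

n(S2O3^2-) = 0.01267 × 0.2108 = 2.671 × 10^-3 mol
n(I2) = n(S2O3^2-)/2 = 1.335 × 10^-3 mol
From the 1:3 ratio, n(IO3^-) in the aliquot = 1/3 × 1.335 × 10^-3 = 4.451 × 10^-4 mol
[IO3^-] = 4.451 × 10^-4 / 0.02430 = 0.01832 mol/L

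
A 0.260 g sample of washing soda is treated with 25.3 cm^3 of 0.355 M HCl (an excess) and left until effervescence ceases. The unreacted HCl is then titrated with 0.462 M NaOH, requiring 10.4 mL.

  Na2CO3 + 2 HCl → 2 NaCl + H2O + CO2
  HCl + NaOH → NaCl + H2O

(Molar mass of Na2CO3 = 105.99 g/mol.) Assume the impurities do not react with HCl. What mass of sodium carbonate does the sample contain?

n(HCl) added = 0.0253 × 0.355 = 8.98 × 10^-3 mol
n(NaOH) used in back-titration = 0.0104 × 0.462 = 4.80 × 10^-3 mol
n(HCl) left over = 4.80 × 10^-3 mol (1:1 ratio)
n(HCl) consumed by analyte = 8.98 × 10^-3 − 4.80 × 10^-3 = 4.18 × 10^-3 mol
From the 1:2 ratio, n(Na2CO3) = 1/2 × 4.18 × 10^-3 = 2.09 × 10^-3 mol
mass of Na2CO3 = 2.09 × 10^-3 × 105.99 = 0.221 g

0.221 g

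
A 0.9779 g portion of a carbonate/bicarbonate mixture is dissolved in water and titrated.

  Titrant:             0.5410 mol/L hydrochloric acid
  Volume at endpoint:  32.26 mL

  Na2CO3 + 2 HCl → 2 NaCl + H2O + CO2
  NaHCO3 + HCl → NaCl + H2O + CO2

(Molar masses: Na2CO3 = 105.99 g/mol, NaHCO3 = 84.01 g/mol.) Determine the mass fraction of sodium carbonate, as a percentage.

85.32 %

n(HCl) = 0.03226 × 0.5410 = 0.01745 mol
Let x = n(Na2CO3), y = n(NaHCO3).
Titrant: 2x + 1y = 0.01745;  mass: 105.99x + 84.01y = 0.9779
Solving, x = 7.872 × 10^-3 mol, y = 1.709 × 10^-3 mol
mass of Na2CO3 = 7.872 × 10^-3 × 105.99 = 0.8343 g
% Na2CO3 = 0.8343 / 0.9779 × 100 = 85.32 %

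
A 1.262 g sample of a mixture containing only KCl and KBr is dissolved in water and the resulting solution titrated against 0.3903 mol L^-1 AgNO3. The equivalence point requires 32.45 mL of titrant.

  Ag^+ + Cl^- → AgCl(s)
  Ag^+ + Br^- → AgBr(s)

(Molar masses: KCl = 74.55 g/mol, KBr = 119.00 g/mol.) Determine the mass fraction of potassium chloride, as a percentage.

n(AgNO3) = 0.03245 × 0.3903 = 0.01267 mol
Let x = n(KCl), y = n(KBr).
Titrant: 1x + 1y = 0.01267;  mass: 74.55x + 119.00y = 1.262
Solving, x = 5.515 × 10^-3 mol, y = 7.150 × 10^-3 mol
mass of KCl = 5.515 × 10^-3 × 74.55 = 0.4112 g
% KCl = 0.4112 / 1.262 × 100 = 32.58 %

32.58 %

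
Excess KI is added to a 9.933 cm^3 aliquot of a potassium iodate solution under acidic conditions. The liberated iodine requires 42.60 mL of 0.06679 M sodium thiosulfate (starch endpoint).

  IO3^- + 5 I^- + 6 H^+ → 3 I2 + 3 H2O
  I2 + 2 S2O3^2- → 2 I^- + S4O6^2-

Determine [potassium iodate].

0.04774 M

n(S2O3^2-) = 0.04260 × 0.06679 = 2.845 × 10^-3 mol
n(I2) = n(S2O3^2-)/2 = 1.423 × 10^-3 mol
From the 1:3 ratio, n(IO3^-) in the aliquot = 1/3 × 1.423 × 10^-3 = 4.742 × 10^-4 mol
[IO3^-] = 4.742 × 10^-4 / 0.009933 = 0.04774 mol/L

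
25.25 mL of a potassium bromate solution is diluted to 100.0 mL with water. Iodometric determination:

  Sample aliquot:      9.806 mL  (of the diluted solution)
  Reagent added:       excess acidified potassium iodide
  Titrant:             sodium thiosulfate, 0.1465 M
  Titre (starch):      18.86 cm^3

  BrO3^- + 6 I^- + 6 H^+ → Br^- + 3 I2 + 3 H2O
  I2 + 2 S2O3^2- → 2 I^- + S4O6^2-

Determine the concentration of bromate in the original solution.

n(S2O3^2-) = 0.01886 × 0.1465 = 2.763 × 10^-3 mol
n(I2) = n(S2O3^2-)/2 = 1.381 × 10^-3 mol
From the 1:3 ratio, n(BrO3^-) in the aliquot = 1/3 × 1.381 × 10^-3 = 4.605 × 10^-4 mol
[BrO3^-]_dilute = 4.605 × 10^-4 / 0.009806 = 0.04696 mol/L
[BrO3^-]_original = 0.04696 × 100.0/25.25 = 0.1860 mol/L

0.1860 M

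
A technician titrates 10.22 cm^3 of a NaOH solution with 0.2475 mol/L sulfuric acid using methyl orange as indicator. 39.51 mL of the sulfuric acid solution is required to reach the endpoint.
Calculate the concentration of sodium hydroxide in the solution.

1.914 mol/L

2 NaOH + H2SO4 → Na2SO4 + 2 H2O
n(H2SO4) = 0.03951 L × 0.2475 mol/L = 9.779 × 10^-3 mol
From the 2:1 mole ratio, n(NaOH) = 2/1 × 9.779 × 10^-3 = 0.01956 mol
[NaOH] = 0.01956 mol / 0.01022 L = 1.914 mol/L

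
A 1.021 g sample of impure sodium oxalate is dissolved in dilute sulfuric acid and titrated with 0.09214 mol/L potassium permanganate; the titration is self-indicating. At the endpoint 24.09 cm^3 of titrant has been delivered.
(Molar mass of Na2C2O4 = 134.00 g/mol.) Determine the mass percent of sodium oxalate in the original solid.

72.83 %

2 MnO4^- + 5 C2O4^2- + 16 H^+ → 2 Mn^2+ + 10 CO2 + 8 H2O
n(KMnO4) = 0.02409 L × 0.09214 mol/L = 2.220 × 10^-3 mol
From the 5:2 ratio, n(Na2C2O4) = 5/2 × 2.220 × 10^-3 = 5.549 × 10^-3 mol
mass of Na2C2O4 = 5.549 × 10^-3 × 134.00 g/mol = 0.7436 g
% Na2C2O4 = 0.7436 / 1.021 × 100 = 72.83 %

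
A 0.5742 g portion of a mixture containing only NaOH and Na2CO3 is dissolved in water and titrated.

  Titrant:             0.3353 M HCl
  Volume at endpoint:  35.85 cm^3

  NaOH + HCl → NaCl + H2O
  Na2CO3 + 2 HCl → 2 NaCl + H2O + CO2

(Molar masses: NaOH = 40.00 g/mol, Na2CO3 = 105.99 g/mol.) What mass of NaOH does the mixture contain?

n(HCl) = 0.03585 × 0.3353 = 0.01202 mol
Let x = n(NaOH), y = n(Na2CO3).
Titrant: 1x + 2y = 0.01202;  mass: 40.00x + 105.99y = 0.5742
Solving, x = 4.835 × 10^-3 mol, y = 3.593 × 10^-3 mol
mass of NaOH = 4.835 × 10^-3 × 40.00 = 0.1934 g

0.1934 g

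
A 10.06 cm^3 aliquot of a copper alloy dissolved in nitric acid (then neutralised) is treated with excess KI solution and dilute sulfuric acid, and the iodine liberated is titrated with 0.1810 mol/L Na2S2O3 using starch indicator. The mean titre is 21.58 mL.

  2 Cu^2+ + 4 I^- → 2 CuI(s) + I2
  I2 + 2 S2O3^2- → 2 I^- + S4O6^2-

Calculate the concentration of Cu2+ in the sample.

n(S2O3^2-) = 0.02158 × 0.1810 = 3.906 × 10^-3 mol
n(I2) = n(S2O3^2-)/2 = 1.953 × 10^-3 mol
From the 2:1 ratio, n(Cu2+) in the aliquot = 2/1 × 1.953 × 10^-3 = 3.906 × 10^-3 mol
[Cu2+] = 3.906 × 10^-3 / 0.01006 = 0.3883 mol/L

0.3883 mol/L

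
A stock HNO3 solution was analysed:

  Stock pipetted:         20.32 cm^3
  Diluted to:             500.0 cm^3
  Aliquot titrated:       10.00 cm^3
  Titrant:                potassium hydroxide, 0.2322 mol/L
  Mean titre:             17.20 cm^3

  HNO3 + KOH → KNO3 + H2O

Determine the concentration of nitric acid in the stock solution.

9.827 mol/L

n(KOH) = 0.01720 × 0.2322 = 3.994 × 10^-3 mol
n(HNO3) in the aliquot = 3.994 × 10^-3 mol (1:1 ratio)
[HNO3]_dilute = 3.994 × 10^-3 / 0.01000 = 0.3994 mol/L
Dilution factor = 500.0 / 20.32 = 24.61
[HNO3]_stock = 0.3994 × 24.61 = 9.827 mol/L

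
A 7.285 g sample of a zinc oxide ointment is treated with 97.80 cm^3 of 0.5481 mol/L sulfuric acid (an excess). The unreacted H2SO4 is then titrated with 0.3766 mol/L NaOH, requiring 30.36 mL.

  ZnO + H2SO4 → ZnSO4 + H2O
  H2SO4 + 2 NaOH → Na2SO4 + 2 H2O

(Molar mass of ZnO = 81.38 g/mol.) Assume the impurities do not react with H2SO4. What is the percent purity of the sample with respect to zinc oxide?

n(H2SO4) added = 0.09780 × 0.5481 = 0.05360 mol
n(NaOH) used in back-titration = 0.03036 × 0.3766 = 0.01143 mol
From the 1:2 ratio, n(H2SO4) left over = 1/2 × 0.01143 = 5.717 × 10^-3 mol
n(H2SO4) consumed by analyte = 0.05360 − 5.717 × 10^-3 = 0.04789 mol
n(ZnO) = 0.04789 mol (1:1 ratio)
mass of ZnO = 0.04789 × 81.38 = 3.897 g
% ZnO = 3.897 / 7.285 × 100 = 53.49 %

53.49 %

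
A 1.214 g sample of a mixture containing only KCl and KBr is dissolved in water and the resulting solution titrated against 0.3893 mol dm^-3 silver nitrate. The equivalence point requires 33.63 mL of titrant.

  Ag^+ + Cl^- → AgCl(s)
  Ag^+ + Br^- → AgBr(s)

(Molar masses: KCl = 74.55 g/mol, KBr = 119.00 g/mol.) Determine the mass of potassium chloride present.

n(AgNO3) = 0.03363 × 0.3893 = 0.01309 mol
Let x = n(KCl), y = n(KBr).
Titrant: 1x + 1y = 0.01309;  mass: 74.55x + 119.00y = 1.214
Solving, x = 7.738 × 10^-3 mol, y = 5.354 × 10^-3 mol
mass of KCl = 7.738 × 10^-3 × 74.55 = 0.5769 g

0.5769 g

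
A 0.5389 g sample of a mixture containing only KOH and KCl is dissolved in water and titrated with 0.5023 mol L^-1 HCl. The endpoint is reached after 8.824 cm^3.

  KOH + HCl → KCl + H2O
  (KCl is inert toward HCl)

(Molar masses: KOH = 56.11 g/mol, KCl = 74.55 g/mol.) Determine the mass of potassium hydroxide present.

n(HCl) = 0.008824 × 0.5023 = 4.432 × 10^-3 mol
Let x = n(KOH), y = n(KCl).
Titrant: 1x = 4.432 × 10^-3;  mass: 56.11x + 74.55y = 0.5389
Solving, x = 4.432 × 10^-3 mol, y = 3.893 × 10^-3 mol
mass of KOH = 4.432 × 10^-3 × 56.11 = 0.2487 g

0.2487 g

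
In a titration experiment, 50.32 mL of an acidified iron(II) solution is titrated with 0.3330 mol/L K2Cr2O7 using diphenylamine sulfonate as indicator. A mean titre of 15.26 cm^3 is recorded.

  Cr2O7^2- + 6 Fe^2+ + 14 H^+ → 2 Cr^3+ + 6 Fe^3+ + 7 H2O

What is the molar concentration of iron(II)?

0.6059 mol/L

n(K2Cr2O7) = 0.01526 L × 0.3330 mol/L = 5.082 × 10^-3 mol
From the 6:1 mole ratio, n(Fe2+) = 6/1 × 5.082 × 10^-3 = 0.03049 mol
[Fe2+] = 0.03049 mol / 0.05032 L = 0.6059 mol/L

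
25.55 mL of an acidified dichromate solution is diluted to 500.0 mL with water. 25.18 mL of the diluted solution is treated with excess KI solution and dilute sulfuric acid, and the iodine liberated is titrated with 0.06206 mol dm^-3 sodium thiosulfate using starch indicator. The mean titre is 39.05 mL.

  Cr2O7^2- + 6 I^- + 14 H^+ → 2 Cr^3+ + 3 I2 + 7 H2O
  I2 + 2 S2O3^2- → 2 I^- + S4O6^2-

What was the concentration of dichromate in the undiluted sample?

n(S2O3^2-) = 0.03905 × 0.06206 = 2.423 × 10^-3 mol
n(I2) = n(S2O3^2-)/2 = 1.212 × 10^-3 mol
From the 1:3 ratio, n(Cr2O7^2-) in the aliquot = 1/3 × 1.212 × 10^-3 = 4.039 × 10^-4 mol
[Cr2O7^2-]_dilute = 4.039 × 10^-4 / 0.02518 = 0.01604 mol/L
[Cr2O7^2-]_original = 0.01604 × 500.0/25.55 = 0.3139 mol/L

0.3139 mol/L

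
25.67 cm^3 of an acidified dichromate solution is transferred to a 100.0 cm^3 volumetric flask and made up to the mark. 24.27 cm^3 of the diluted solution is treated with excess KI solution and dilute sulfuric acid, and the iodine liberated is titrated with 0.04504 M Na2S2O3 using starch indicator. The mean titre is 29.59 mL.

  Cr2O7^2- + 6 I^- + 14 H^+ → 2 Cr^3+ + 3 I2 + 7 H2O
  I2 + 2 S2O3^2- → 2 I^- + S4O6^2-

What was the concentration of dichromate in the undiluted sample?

0.03565 M

n(S2O3^2-) = 0.02959 × 0.04504 = 1.333 × 10^-3 mol
n(I2) = n(S2O3^2-)/2 = 6.664 × 10^-4 mol
From the 1:3 ratio, n(Cr2O7^2-) in the aliquot = 1/3 × 6.664 × 10^-4 = 2.221 × 10^-4 mol
[Cr2O7^2-]_dilute = 2.221 × 10^-4 / 0.02427 = 0.009152 mol/L
[Cr2O7^2-]_original = 0.009152 × 100.0/25.67 = 0.03565 mol/L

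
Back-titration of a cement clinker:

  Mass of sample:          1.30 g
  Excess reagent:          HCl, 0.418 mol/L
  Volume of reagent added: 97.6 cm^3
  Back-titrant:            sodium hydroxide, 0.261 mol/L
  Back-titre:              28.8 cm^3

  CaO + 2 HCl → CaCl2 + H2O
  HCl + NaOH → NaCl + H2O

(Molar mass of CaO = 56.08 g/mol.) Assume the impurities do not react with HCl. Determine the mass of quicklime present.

n(HCl) added = 0.0976 × 0.418 = 0.0408 mol
n(NaOH) used in back-titration = 0.0288 × 0.261 = 7.52 × 10^-3 mol
n(HCl) left over = 7.52 × 10^-3 mol (1:1 ratio)
n(HCl) consumed by analyte = 0.0408 − 7.52 × 10^-3 = 0.0333 mol
From the 1:2 ratio, n(CaO) = 1/2 × 0.0333 = 0.0166 mol
mass of CaO = 0.0166 × 56.08 = 0.933 g

0.933 g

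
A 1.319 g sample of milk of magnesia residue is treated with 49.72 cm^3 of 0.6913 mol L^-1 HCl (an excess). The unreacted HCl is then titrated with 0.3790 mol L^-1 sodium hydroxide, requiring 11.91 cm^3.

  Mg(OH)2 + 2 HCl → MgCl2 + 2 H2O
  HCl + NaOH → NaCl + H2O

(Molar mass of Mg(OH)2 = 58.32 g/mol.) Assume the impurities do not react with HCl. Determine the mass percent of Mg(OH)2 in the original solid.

n(HCl) added = 0.04972 × 0.6913 = 0.03437 mol
n(NaOH) used in back-titration = 0.01191 × 0.3790 = 4.514 × 10^-3 mol
n(HCl) left over = 4.514 × 10^-3 mol (1:1 ratio)
n(HCl) consumed by analyte = 0.03437 − 4.514 × 10^-3 = 0.02986 mol
From the 1:2 ratio, n(Mg(OH)2) = 1/2 × 0.02986 = 0.01493 mol
mass of Mg(OH)2 = 0.01493 × 58.32 = 0.8706 g
% Mg(OH)2 = 0.8706 / 1.319 × 100 = 66.01 %

66.01 %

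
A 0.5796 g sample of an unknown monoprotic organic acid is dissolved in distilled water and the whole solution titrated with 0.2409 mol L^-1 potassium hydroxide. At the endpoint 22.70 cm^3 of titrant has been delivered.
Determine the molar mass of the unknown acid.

106.0 g/mol

n(KOH) = 0.02270 L × 0.2409 mol/L = 5.468 × 10^-3 mol
n(HA) = 5.468 × 10^-3 mol (1:1 ratio)
M = m / n = 0.5796 g / 5.468 × 10^-3 mol = 106.0 g/mol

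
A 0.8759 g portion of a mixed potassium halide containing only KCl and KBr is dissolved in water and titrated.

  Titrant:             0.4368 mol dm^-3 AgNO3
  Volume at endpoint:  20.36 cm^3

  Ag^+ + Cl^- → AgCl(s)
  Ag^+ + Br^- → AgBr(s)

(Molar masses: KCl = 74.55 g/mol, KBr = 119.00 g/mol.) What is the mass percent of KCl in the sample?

n(AgNO3) = 0.02036 × 0.4368 = 8.893 × 10^-3 mol
Let x = n(KCl), y = n(KBr).
Titrant: 1x + 1y = 8.893 × 10^-3;  mass: 74.55x + 119.00y = 0.8759
Solving, x = 4.103 × 10^-3 mol, y = 4.790 × 10^-3 mol
mass of KCl = 4.103 × 10^-3 × 74.55 = 0.3059 g
% KCl = 0.3059 / 0.8759 × 100 = 34.93 %

34.93 %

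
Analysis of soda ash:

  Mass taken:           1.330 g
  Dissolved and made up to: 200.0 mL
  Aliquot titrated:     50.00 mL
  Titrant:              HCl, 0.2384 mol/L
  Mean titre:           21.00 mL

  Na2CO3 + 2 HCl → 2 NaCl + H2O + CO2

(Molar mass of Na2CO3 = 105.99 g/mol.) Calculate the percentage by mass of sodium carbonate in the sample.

79.79 %

n(HCl) per titration = 0.02100 × 0.2384 = 5.006 × 10^-3 mol
From the 1:2 ratio, n(Na2CO3) in each aliquot = 1/2 × 5.006 × 10^-3 = 2.503 × 10^-3 mol
n(Na2CO3) in the whole flask = 2.503 × 10^-3 × 200.0/50.00 = 0.01001 mol
mass of Na2CO3 = 0.01001 × 105.99 = 1.061 g
% Na2CO3 = 1.061 / 1.330 × 100 = 79.79 %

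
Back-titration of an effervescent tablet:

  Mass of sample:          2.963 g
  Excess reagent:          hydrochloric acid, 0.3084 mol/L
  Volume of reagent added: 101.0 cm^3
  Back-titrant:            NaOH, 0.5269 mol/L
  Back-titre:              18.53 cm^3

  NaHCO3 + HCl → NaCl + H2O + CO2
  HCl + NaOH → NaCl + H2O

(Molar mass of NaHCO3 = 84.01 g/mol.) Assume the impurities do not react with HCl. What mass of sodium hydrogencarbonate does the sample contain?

1.797 g

n(HCl) added = 0.1010 × 0.3084 = 0.03115 mol
n(NaOH) used in back-titration = 0.01853 × 0.5269 = 9.763 × 10^-3 mol
n(HCl) left over = 9.763 × 10^-3 mol (1:1 ratio)
n(HCl) consumed by analyte = 0.03115 − 9.763 × 10^-3 = 0.02138 mol
n(NaHCO3) = 0.02138 mol (1:1 ratio)
mass of NaHCO3 = 0.02138 × 84.01 = 1.797 g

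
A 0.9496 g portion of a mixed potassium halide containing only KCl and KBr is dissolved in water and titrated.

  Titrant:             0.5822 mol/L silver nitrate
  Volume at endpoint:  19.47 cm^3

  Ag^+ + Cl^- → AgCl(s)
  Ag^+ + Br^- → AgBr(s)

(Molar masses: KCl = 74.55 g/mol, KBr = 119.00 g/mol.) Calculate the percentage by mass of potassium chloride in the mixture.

n(AgNO3) = 0.01947 × 0.5822 = 0.01134 mol
Let x = n(KCl), y = n(KBr).
Titrant: 1x + 1y = 0.01134;  mass: 74.55x + 119.00y = 0.9496
Solving, x = 8.984 × 10^-3 mol, y = 2.352 × 10^-3 mol
mass of KCl = 8.984 × 10^-3 × 74.55 = 0.6697 g
% KCl = 0.6697 / 0.9496 × 100 = 70.53 %

70.53 %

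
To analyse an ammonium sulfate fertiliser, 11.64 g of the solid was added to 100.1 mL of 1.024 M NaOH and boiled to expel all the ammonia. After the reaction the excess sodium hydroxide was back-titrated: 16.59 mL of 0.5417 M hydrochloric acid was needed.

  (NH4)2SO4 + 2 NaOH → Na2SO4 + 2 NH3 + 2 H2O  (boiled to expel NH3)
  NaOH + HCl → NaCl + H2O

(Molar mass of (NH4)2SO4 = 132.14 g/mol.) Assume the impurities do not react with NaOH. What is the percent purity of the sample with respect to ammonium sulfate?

n(NaOH) added = 0.1001 × 1.024 = 0.1025 mol
n(HCl) used in back-titration = 0.01659 × 0.5417 = 8.987 × 10^-3 mol
n(NaOH) left over = 8.987 × 10^-3 mol (1:1 ratio)
n(NaOH) consumed by analyte = 0.1025 − 8.987 × 10^-3 = 0.09352 mol
From the 1:2 ratio, n((NH4)2SO4) = 1/2 × 0.09352 = 0.04676 mol
mass of (NH4)2SO4 = 0.04676 × 132.14 = 6.179 g
% (NH4)2SO4 = 6.179 / 11.64 × 100 = 53.08 %

53.08 %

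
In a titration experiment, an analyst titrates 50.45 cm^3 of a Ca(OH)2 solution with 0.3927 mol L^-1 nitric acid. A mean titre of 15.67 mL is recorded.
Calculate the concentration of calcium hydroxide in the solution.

0.06099 mol/L

Ca(OH)2 + 2 HNO3 → Ca(NO3)2 + 2 H2O
n(HNO3) = 0.01567 L × 0.3927 mol/L = 6.154 × 10^-3 mol
From the 1:2 mole ratio, n(Ca(OH)2) = 1/2 × 6.154 × 10^-3 = 3.077 × 10^-3 mol
[Ca(OH)2] = 3.077 × 10^-3 mol / 0.05045 L = 0.06099 mol/L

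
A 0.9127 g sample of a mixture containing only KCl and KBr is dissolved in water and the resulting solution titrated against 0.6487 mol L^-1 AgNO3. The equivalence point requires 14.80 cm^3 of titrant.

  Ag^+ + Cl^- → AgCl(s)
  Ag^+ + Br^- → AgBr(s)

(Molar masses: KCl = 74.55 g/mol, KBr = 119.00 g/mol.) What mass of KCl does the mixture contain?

0.3854 g

n(AgNO3) = 0.01480 × 0.6487 = 9.601 × 10^-3 mol
Let x = n(KCl), y = n(KBr).
Titrant: 1x + 1y = 9.601 × 10^-3;  mass: 74.55x + 119.00y = 0.9127
Solving, x = 5.170 × 10^-3 mol, y = 4.431 × 10^-3 mol
mass of KCl = 5.170 × 10^-3 × 74.55 = 0.3854 g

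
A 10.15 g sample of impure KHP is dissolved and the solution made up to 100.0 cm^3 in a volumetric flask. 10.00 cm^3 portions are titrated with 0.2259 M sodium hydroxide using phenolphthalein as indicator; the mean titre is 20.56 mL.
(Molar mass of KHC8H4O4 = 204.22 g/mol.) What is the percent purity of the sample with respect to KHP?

93.45 %

KHC8H4O4 + NaOH → KNaC8H4O4 + H2O
n(NaOH) per titration = 0.02056 × 0.2259 = 4.645 × 10^-3 mol
n(KHC8H4O4) in each aliquot = 4.645 × 10^-3 mol (1:1 ratio)
n(KHC8H4O4) in the whole flask = 4.645 × 10^-3 × 100.0/10.00 = 0.04645 mol
mass of KHC8H4O4 = 0.04645 × 204.22 = 9.485 g
% KHC8H4O4 = 9.485 / 10.15 × 100 = 93.45 %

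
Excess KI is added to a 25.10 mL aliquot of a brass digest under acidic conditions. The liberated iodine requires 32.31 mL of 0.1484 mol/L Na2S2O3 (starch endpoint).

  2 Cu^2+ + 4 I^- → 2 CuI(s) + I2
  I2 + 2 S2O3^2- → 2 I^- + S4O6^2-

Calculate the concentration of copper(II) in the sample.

n(S2O3^2-) = 0.03231 × 0.1484 = 4.795 × 10^-3 mol
n(I2) = n(S2O3^2-)/2 = 2.397 × 10^-3 mol
From the 2:1 ratio, n(Cu2+) in the aliquot = 2/1 × 2.397 × 10^-3 = 4.795 × 10^-3 mol
[Cu2+] = 4.795 × 10^-3 / 0.02510 = 0.1910 mol/L

0.1910 mol/L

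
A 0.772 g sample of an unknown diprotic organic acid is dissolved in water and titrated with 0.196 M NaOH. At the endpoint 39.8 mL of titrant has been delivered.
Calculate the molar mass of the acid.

n(NaOH) = 0.0398 L × 0.196 mol/L = 7.80 × 10^-3 mol
From the 1:2 ratio, n(H2A) = 1/2 × 7.80 × 10^-3 = 3.90 × 10^-3 mol
M = m / n = 0.772 g / 3.90 × 10^-3 mol = 198 g/mol

198 g/mol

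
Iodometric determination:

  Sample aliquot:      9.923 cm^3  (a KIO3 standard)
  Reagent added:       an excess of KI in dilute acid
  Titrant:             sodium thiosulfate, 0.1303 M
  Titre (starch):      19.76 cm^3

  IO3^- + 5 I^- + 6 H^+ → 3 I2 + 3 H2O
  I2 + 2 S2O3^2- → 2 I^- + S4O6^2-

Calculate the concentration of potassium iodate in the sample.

n(S2O3^2-) = 0.01976 × 0.1303 = 2.575 × 10^-3 mol
n(I2) = n(S2O3^2-)/2 = 1.287 × 10^-3 mol
From the 1:3 ratio, n(IO3^-) in the aliquot = 1/3 × 1.287 × 10^-3 = 4.291 × 10^-4 mol
[IO3^-] = 4.291 × 10^-4 / 0.009923 = 0.04325 mol/L

0.04325 M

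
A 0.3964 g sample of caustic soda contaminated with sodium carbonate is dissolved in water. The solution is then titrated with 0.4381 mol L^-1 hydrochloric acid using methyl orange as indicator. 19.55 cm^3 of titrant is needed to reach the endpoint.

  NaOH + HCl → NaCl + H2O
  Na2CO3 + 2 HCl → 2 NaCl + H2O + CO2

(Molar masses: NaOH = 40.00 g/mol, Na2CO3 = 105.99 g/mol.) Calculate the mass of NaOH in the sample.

0.1770 g

n(HCl) = 0.01955 × 0.4381 = 8.565 × 10^-3 mol
Let x = n(NaOH), y = n(Na2CO3).
Titrant: 1x + 2y = 8.565 × 10^-3;  mass: 40.00x + 105.99y = 0.3964
Solving, x = 4.424 × 10^-3 mol, y = 2.070 × 10^-3 mol
mass of NaOH = 4.424 × 10^-3 × 40.00 = 0.1770 g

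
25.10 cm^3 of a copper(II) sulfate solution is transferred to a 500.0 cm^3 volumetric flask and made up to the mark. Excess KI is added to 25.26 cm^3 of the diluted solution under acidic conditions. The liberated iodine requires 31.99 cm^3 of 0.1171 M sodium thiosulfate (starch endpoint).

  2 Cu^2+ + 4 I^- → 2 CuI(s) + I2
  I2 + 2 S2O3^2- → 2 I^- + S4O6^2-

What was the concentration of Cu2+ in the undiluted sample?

n(S2O3^2-) = 0.03199 × 0.1171 = 3.746 × 10^-3 mol
n(I2) = n(S2O3^2-)/2 = 1.873 × 10^-3 mol
From the 2:1 ratio, n(Cu2+) in the aliquot = 2/1 × 1.873 × 10^-3 = 3.746 × 10^-3 mol
[Cu2+]_dilute = 3.746 × 10^-3 / 0.02526 = 0.1483 mol/L
[Cu2+]_original = 0.1483 × 500.0/25.10 = 2.954 mol/L

2.954 M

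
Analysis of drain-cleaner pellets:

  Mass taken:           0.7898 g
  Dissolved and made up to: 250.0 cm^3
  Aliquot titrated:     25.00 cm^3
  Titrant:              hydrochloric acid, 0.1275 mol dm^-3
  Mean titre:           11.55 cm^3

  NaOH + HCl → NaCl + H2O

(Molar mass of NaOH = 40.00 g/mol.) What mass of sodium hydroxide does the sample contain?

0.5890 g

n(HCl) per titration = 0.01155 × 0.1275 = 1.473 × 10^-3 mol
n(NaOH) in each aliquot = 1.473 × 10^-3 mol (1:1 ratio)
n(NaOH) in the whole flask = 1.473 × 10^-3 × 250.0/25.00 = 0.01473 mol
mass of NaOH = 0.01473 × 40.00 = 0.5890 g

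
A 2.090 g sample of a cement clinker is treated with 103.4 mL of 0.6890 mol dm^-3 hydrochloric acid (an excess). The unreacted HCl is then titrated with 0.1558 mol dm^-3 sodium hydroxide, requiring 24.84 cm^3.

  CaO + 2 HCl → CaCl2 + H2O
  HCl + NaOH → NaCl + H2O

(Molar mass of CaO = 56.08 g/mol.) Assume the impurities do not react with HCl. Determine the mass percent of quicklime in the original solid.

90.39 %

n(HCl) added = 0.1034 × 0.6890 = 0.07124 mol
n(NaOH) used in back-titration = 0.02484 × 0.1558 = 3.870 × 10^-3 mol
n(HCl) left over = 3.870 × 10^-3 mol (1:1 ratio)
n(HCl) consumed by analyte = 0.07124 − 3.870 × 10^-3 = 0.06737 mol
From the 1:2 ratio, n(CaO) = 1/2 × 0.06737 = 0.03369 mol
mass of CaO = 0.03369 × 56.08 = 1.889 g
% CaO = 1.889 / 2.090 × 100 = 90.39 %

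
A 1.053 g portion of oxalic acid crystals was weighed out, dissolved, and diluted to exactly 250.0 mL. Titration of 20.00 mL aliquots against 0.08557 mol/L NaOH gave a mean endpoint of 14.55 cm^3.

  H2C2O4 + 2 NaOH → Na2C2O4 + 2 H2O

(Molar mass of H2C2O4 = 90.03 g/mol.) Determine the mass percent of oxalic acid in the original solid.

66.53 %

n(NaOH) per titration = 0.01455 × 0.08557 = 1.245 × 10^-3 mol
From the 1:2 ratio, n(H2C2O4) in each aliquot = 1/2 × 1.245 × 10^-3 = 6.225 × 10^-4 mol
n(H2C2O4) in the whole flask = 6.225 × 10^-4 × 250.0/20.00 = 7.782 × 10^-3 mol
mass of H2C2O4 = 7.782 × 10^-3 × 90.03 = 0.7006 g
% H2C2O4 = 0.7006 / 1.053 × 100 = 66.53 %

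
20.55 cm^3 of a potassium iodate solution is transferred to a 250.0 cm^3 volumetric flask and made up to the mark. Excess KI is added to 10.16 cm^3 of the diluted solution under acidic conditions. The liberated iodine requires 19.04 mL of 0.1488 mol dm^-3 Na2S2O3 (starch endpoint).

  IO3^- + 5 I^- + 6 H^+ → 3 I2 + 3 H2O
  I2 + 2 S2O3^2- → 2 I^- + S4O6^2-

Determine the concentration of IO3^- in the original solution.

0.5654 mol/L

n(S2O3^2-) = 0.01904 × 0.1488 = 2.833 × 10^-3 mol
n(I2) = n(S2O3^2-)/2 = 1.417 × 10^-3 mol
From the 1:3 ratio, n(IO3^-) in the aliquot = 1/3 × 1.417 × 10^-3 = 4.722 × 10^-4 mol
[IO3^-]_dilute = 4.722 × 10^-4 / 0.01016 = 0.04648 mol/L
[IO3^-]_original = 0.04648 × 250.0/20.55 = 0.5654 mol/L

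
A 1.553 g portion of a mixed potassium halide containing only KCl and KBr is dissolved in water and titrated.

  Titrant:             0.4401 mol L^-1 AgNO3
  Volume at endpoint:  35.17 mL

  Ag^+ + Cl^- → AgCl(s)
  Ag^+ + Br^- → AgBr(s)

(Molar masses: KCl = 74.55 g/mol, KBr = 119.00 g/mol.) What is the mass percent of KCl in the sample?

31.20 %

n(AgNO3) = 0.03517 × 0.4401 = 0.01548 mol
Let x = n(KCl), y = n(KBr).
Titrant: 1x + 1y = 0.01548;  mass: 74.55x + 119.00y = 1.553
Solving, x = 6.500 × 10^-3 mol, y = 8.978 × 10^-3 mol
mass of KCl = 6.500 × 10^-3 × 74.55 = 0.4846 g
% KCl = 0.4846 / 1.553 × 100 = 31.20 %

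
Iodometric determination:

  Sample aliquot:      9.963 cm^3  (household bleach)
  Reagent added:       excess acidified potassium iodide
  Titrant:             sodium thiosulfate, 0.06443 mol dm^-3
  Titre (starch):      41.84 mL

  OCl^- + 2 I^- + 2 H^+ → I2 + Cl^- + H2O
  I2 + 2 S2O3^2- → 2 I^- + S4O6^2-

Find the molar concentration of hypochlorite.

n(S2O3^2-) = 0.04184 × 0.06443 = 2.696 × 10^-3 mol
n(I2) = n(S2O3^2-)/2 = 1.348 × 10^-3 mol
n(OCl^-) in the aliquot = 1.348 × 10^-3 mol (1:1 ratio)
[OCl^-] = 1.348 × 10^-3 / 0.009963 = 0.1353 mol/L

0.1353 mol/L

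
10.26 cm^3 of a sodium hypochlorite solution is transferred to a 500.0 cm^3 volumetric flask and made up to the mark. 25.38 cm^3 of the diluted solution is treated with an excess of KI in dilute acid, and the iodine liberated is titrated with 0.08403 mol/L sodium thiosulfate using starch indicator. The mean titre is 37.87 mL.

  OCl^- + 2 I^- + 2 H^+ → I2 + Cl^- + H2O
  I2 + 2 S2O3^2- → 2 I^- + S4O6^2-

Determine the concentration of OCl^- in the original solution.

3.055 mol/L

n(S2O3^2-) = 0.03787 × 0.08403 = 3.182 × 10^-3 mol
n(I2) = n(S2O3^2-)/2 = 1.591 × 10^-3 mol
n(OCl^-) in the aliquot = 1.591 × 10^-3 mol (1:1 ratio)
[OCl^-]_dilute = 1.591 × 10^-3 / 0.02538 = 0.06269 mol/L
[OCl^-]_original = 0.06269 × 500.0/10.26 = 3.055 mol/L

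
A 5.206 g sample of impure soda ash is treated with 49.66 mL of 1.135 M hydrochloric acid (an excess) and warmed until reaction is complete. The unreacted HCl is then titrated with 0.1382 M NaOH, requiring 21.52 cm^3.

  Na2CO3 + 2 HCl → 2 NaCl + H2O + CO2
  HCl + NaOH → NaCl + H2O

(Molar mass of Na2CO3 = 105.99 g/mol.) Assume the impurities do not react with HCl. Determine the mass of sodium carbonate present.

2.829 g

n(HCl) added = 0.04966 × 1.135 = 0.05636 mol
n(NaOH) used in back-titration = 0.02152 × 0.1382 = 2.974 × 10^-3 mol
n(HCl) left over = 2.974 × 10^-3 mol (1:1 ratio)
n(HCl) consumed by analyte = 0.05636 − 2.974 × 10^-3 = 0.05339 mol
From the 1:2 ratio, n(Na2CO3) = 1/2 × 0.05339 = 0.02670 mol
mass of Na2CO3 = 0.02670 × 105.99 = 2.829 g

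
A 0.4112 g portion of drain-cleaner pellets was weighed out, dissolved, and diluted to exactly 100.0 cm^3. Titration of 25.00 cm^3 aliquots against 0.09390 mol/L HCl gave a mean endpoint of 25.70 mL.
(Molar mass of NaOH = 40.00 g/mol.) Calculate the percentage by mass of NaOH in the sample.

NaOH + HCl → NaCl + H2O
n(HCl) per titration = 0.02570 × 0.09390 = 2.413 × 10^-3 mol
n(NaOH) in each aliquot = 2.413 × 10^-3 mol (1:1 ratio)
n(NaOH) in the whole flask = 2.413 × 10^-3 × 100.0/25.00 = 9.653 × 10^-3 mol
mass of NaOH = 9.653 × 10^-3 × 40.00 = 0.3861 g
% NaOH = 0.3861 / 0.4112 × 100 = 93.90 %

93.90 %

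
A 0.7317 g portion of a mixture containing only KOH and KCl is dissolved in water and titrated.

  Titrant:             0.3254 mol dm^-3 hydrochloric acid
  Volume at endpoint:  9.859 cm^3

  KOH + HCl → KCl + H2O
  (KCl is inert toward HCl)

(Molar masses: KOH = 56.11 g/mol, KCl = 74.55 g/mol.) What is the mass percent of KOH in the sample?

24.60 %

n(HCl) = 0.009859 × 0.3254 = 3.208 × 10^-3 mol
Let x = n(KOH), y = n(KCl).
Titrant: 1x = 3.208 × 10^-3;  mass: 56.11x + 74.55y = 0.7317
Solving, x = 3.208 × 10^-3 mol, y = 7.400 × 10^-3 mol
mass of KOH = 3.208 × 10^-3 × 56.11 = 0.1800 g
% KOH = 0.1800 / 0.7317 × 100 = 24.60 %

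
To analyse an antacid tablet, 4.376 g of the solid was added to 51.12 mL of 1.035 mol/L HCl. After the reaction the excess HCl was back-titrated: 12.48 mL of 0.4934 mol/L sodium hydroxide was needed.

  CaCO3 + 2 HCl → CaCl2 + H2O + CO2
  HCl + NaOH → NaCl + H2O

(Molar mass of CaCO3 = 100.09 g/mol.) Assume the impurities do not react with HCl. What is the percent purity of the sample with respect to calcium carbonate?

53.47 %

n(HCl) added = 0.05112 × 1.035 = 0.05291 mol
n(NaOH) used in back-titration = 0.01248 × 0.4934 = 6.158 × 10^-3 mol
n(HCl) left over = 6.158 × 10^-3 mol (1:1 ratio)
n(HCl) consumed by analyte = 0.05291 − 6.158 × 10^-3 = 0.04675 mol
From the 1:2 ratio, n(CaCO3) = 1/2 × 0.04675 = 0.02338 mol
mass of CaCO3 = 0.02338 × 100.09 = 2.340 g
% CaCO3 = 2.340 / 4.376 × 100 = 53.47 %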